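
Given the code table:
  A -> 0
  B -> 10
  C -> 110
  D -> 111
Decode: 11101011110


Decoding:
111 -> D
0 -> A
10 -> B
111 -> D
10 -> B


Result: DABDB


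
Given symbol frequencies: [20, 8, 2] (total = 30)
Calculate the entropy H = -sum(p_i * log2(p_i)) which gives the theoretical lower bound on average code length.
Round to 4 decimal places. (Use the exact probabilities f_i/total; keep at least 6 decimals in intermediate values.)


Per-symbol terms -p_i * log2(p_i) with p_i = f_i/30:
  p = 20/30 = 0.666667: log2(p) = -0.584963, -p*log2(p) = 0.389975
  p = 8/30 = 0.266667: log2(p) = -1.906891, -p*log2(p) = 0.508504
  p = 2/30 = 0.066667: log2(p) = -3.906891, -p*log2(p) = 0.260459
H = 0.389975 + 0.508504 + 0.260459 = 1.158938

H = 1.1589 bits/symbol


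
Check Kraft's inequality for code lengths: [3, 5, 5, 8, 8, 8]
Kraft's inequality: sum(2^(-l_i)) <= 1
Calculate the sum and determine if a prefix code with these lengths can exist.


Sum = 2^(-3) + 2^(-5) + 2^(-5) + 2^(-8) + 2^(-8) + 2^(-8)
    = 0.125 + 0.03125 + 0.03125 + 0.00390625 + 0.00390625 + 0.00390625
    = 51/256 = 0.19921875
Since 0.19921875 <= 1, Kraft's inequality IS satisfied.
A prefix code with these lengths CAN exist.

Kraft sum = 0.19921875. Satisfied.


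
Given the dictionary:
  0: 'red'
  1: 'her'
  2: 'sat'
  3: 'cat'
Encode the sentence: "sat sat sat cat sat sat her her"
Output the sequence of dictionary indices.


Look up each word in the dictionary:
  'sat' -> 2
  'sat' -> 2
  'sat' -> 2
  'cat' -> 3
  'sat' -> 2
  'sat' -> 2
  'her' -> 1
  'her' -> 1

Encoded: [2, 2, 2, 3, 2, 2, 1, 1]


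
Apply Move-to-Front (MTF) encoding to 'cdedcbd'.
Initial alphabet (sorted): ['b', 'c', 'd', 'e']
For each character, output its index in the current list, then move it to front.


MTF encoding:
'c': index 1 in ['b', 'c', 'd', 'e'] -> ['c', 'b', 'd', 'e']
'd': index 2 in ['c', 'b', 'd', 'e'] -> ['d', 'c', 'b', 'e']
'e': index 3 in ['d', 'c', 'b', 'e'] -> ['e', 'd', 'c', 'b']
'd': index 1 in ['e', 'd', 'c', 'b'] -> ['d', 'e', 'c', 'b']
'c': index 2 in ['d', 'e', 'c', 'b'] -> ['c', 'd', 'e', 'b']
'b': index 3 in ['c', 'd', 'e', 'b'] -> ['b', 'c', 'd', 'e']
'd': index 2 in ['b', 'c', 'd', 'e'] -> ['d', 'b', 'c', 'e']


Output: [1, 2, 3, 1, 2, 3, 2]


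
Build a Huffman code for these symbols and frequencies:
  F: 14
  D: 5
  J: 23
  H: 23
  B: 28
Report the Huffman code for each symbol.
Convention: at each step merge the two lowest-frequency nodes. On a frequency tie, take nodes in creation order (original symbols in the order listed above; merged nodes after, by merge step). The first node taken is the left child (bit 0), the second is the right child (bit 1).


Huffman tree construction:
Step 1: Merge D(5) + F(14) = 19
Step 2: Merge (D+F)(19) + J(23) = 42
Step 3: Merge H(23) + B(28) = 51
Step 4: Merge ((D+F)+J)(42) + (H+B)(51) = 93
Read each symbol's code off the tree from the root (left child = 0, right child = 1).

Codes:
  F: 001 (length 3)
  D: 000 (length 3)
  J: 01 (length 2)
  H: 10 (length 2)
  B: 11 (length 2)
Average code length: 205/93 = 2.2043 bits/symbol


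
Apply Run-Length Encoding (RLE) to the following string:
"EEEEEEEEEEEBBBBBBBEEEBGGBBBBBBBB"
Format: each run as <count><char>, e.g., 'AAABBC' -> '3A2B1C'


Scanning runs left to right:
  i=0: run of 'E' x 11 -> '11E'
  i=11: run of 'B' x 7 -> '7B'
  i=18: run of 'E' x 3 -> '3E'
  i=21: run of 'B' x 1 -> '1B'
  i=22: run of 'G' x 2 -> '2G'
  i=24: run of 'B' x 8 -> '8B'

RLE = 11E7B3E1B2G8B


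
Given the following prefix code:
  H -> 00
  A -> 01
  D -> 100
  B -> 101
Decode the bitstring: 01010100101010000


Decoding step by step:
Bits 01 -> A
Bits 01 -> A
Bits 01 -> A
Bits 00 -> H
Bits 101 -> B
Bits 01 -> A
Bits 00 -> H
Bits 00 -> H


Decoded message: AAAHBAHH


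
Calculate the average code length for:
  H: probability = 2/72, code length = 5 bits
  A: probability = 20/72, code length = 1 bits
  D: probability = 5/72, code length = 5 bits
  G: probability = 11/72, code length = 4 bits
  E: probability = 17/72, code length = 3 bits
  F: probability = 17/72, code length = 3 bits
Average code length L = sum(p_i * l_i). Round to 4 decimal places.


Weighted contributions p_i * l_i:
  H: (2/72) * 5 = 10/72
  A: (20/72) * 1 = 20/72
  D: (5/72) * 5 = 25/72
  G: (11/72) * 4 = 44/72
  E: (17/72) * 3 = 51/72
  F: (17/72) * 3 = 51/72
Sum = (10 + 20 + 25 + 44 + 51 + 51)/72 = 201/72

L = 201/72 = 2.7917 bits/symbol


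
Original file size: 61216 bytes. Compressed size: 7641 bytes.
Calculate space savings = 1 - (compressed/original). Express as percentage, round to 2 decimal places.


ratio = compressed/original = 7641/61216 = 0.12482
savings = 1 - ratio = 1 - 0.12482 = 0.87518
as a percentage: 0.87518 * 100 = 87.52%

Space savings = 1 - 7641/61216 = 87.52%


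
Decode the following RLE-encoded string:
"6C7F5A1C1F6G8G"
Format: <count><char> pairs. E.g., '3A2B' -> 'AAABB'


Expanding each <count><char> pair:
  6C -> 'CCCCCC'
  7F -> 'FFFFFFF'
  5A -> 'AAAAA'
  1C -> 'C'
  1F -> 'F'
  6G -> 'GGGGGG'
  8G -> 'GGGGGGGG'

Decoded = CCCCCCFFFFFFFAAAAACFGGGGGGGGGGGGGG


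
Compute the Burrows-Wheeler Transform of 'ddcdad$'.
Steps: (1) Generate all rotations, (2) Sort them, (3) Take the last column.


Rotations (sorted):
  0: $ddcdad -> last char: d
  1: ad$ddcd -> last char: d
  2: cdad$dd -> last char: d
  3: d$ddcda -> last char: a
  4: dad$ddc -> last char: c
  5: dcdad$d -> last char: d
  6: ddcdad$ -> last char: $


BWT = dddacd$


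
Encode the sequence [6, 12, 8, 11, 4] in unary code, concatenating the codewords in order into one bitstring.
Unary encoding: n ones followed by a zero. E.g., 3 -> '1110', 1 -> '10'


Encode each number as n ones followed by a terminating 0:
  6 -> 1111110 (7 bits)
  12 -> 1111111111110 (13 bits)
  8 -> 111111110 (9 bits)
  11 -> 111111111110 (12 bits)
  4 -> 11110 (5 bits)
Total length = 7 + 13 + 9 + 12 + 5 = 46 bits.

Unary([6, 12, 8, 11, 4]) = 1111110111111111111011111111011111111111011110 (46 bits)


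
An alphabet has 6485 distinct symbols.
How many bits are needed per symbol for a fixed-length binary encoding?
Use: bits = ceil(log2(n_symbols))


log2(6485) = 12.6629
Bracket: 2^12 = 4096 < 6485 <= 2^13 = 8192
So ceil(log2(6485)) = 13

bits = ceil(log2(6485)) = ceil(12.6629) = 13 bits


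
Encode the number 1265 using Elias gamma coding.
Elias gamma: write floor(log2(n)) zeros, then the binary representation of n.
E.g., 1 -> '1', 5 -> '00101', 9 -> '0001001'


num_bits = floor(log2(1265)) + 1 = 11
leading_zeros = num_bits - 1 = 10
binary(1265) = 10011110001

Elias gamma(1265) = '0000000000' + '10011110001' = 000000000010011110001 (21 bits)


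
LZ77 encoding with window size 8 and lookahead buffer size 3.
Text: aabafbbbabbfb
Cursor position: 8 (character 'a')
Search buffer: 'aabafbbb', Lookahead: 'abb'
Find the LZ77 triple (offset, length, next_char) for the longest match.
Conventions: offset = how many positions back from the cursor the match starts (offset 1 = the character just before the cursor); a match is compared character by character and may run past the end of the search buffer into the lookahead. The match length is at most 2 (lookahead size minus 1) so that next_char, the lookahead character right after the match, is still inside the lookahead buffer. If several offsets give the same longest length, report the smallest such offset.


Try each offset into the search buffer:
  offset=1 (pos 7, char 'b'): match length 0
  offset=2 (pos 6, char 'b'): match length 0
  offset=3 (pos 5, char 'b'): match length 0
  offset=4 (pos 4, char 'f'): match length 0
  offset=5 (pos 3, char 'a'): match length 1
  offset=6 (pos 2, char 'b'): match length 0
  offset=7 (pos 1, char 'a'): match length 2
  offset=8 (pos 0, char 'a'): match length 1
Longest match has length 2 at offset 7.
next_char = character at position 8 + 2 = 10 -> 'b'

Best match: offset=7, length=2 (matching 'ab' starting at position 1)
LZ77 triple: (7, 2, 'b')


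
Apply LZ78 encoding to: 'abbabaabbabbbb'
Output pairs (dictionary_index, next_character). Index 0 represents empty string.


LZ78 encoding steps:
Dictionary: {0: ''}
Step 1: w='' (idx 0), next='a' -> output (0, 'a'), add 'a' as idx 1
Step 2: w='' (idx 0), next='b' -> output (0, 'b'), add 'b' as idx 2
Step 3: w='b' (idx 2), next='a' -> output (2, 'a'), add 'ba' as idx 3
Step 4: w='ba' (idx 3), next='a' -> output (3, 'a'), add 'baa' as idx 4
Step 5: w='b' (idx 2), next='b' -> output (2, 'b'), add 'bb' as idx 5
Step 6: w='a' (idx 1), next='b' -> output (1, 'b'), add 'ab' as idx 6
Step 7: w='bb' (idx 5), next='b' -> output (5, 'b'), add 'bbb' as idx 7


Encoded: [(0, 'a'), (0, 'b'), (2, 'a'), (3, 'a'), (2, 'b'), (1, 'b'), (5, 'b')]


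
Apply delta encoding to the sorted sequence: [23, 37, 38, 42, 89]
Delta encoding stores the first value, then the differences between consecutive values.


First value: 23
Deltas:
  37 - 23 = 14
  38 - 37 = 1
  42 - 38 = 4
  89 - 42 = 47


Delta encoded: [23, 14, 1, 4, 47]


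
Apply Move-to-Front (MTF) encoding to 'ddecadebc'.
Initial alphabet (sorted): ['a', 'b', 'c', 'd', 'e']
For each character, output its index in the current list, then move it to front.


MTF encoding:
'd': index 3 in ['a', 'b', 'c', 'd', 'e'] -> ['d', 'a', 'b', 'c', 'e']
'd': index 0 in ['d', 'a', 'b', 'c', 'e'] -> ['d', 'a', 'b', 'c', 'e']
'e': index 4 in ['d', 'a', 'b', 'c', 'e'] -> ['e', 'd', 'a', 'b', 'c']
'c': index 4 in ['e', 'd', 'a', 'b', 'c'] -> ['c', 'e', 'd', 'a', 'b']
'a': index 3 in ['c', 'e', 'd', 'a', 'b'] -> ['a', 'c', 'e', 'd', 'b']
'd': index 3 in ['a', 'c', 'e', 'd', 'b'] -> ['d', 'a', 'c', 'e', 'b']
'e': index 3 in ['d', 'a', 'c', 'e', 'b'] -> ['e', 'd', 'a', 'c', 'b']
'b': index 4 in ['e', 'd', 'a', 'c', 'b'] -> ['b', 'e', 'd', 'a', 'c']
'c': index 4 in ['b', 'e', 'd', 'a', 'c'] -> ['c', 'b', 'e', 'd', 'a']


Output: [3, 0, 4, 4, 3, 3, 3, 4, 4]


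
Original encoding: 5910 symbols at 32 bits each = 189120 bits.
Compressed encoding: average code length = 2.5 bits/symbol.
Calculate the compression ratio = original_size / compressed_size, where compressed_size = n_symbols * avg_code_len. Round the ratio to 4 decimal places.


original_size = n_symbols * orig_bits = 5910 * 32 = 189120 bits
compressed_size = n_symbols * avg_code_len = 5910 * 2.5 = 14775.0 bits
ratio = original_size / compressed_size = 189120 / 14775.0 = 12.8

Compression ratio = 12.8


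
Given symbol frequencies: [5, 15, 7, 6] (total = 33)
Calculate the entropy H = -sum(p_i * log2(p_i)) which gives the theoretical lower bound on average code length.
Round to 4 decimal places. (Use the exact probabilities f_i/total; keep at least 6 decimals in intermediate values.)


Per-symbol terms -p_i * log2(p_i) with p_i = f_i/33:
  p = 5/33 = 0.151515: log2(p) = -2.722466, -p*log2(p) = 0.412495
  p = 15/33 = 0.454545: log2(p) = -1.137504, -p*log2(p) = 0.517047
  p = 7/33 = 0.212121: log2(p) = -2.237039, -p*log2(p) = 0.474523
  p = 6/33 = 0.181818: log2(p) = -2.459432, -p*log2(p) = 0.447169
H = 0.412495 + 0.517047 + 0.474523 + 0.447169 = 1.851234

H = 1.8512 bits/symbol


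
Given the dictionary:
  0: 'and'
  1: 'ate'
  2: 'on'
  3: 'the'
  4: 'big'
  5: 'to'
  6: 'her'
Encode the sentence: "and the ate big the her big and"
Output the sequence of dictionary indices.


Look up each word in the dictionary:
  'and' -> 0
  'the' -> 3
  'ate' -> 1
  'big' -> 4
  'the' -> 3
  'her' -> 6
  'big' -> 4
  'and' -> 0

Encoded: [0, 3, 1, 4, 3, 6, 4, 0]


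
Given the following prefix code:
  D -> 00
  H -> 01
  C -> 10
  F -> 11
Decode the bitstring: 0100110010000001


Decoding step by step:
Bits 01 -> H
Bits 00 -> D
Bits 11 -> F
Bits 00 -> D
Bits 10 -> C
Bits 00 -> D
Bits 00 -> D
Bits 01 -> H


Decoded message: HDFDCDDH


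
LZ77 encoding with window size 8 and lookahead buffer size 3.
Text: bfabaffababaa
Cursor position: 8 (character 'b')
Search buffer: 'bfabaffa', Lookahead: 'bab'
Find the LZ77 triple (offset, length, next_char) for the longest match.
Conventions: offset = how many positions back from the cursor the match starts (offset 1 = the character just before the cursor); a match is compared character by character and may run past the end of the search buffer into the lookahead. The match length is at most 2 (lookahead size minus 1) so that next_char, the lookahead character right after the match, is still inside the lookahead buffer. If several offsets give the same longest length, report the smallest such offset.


Try each offset into the search buffer:
  offset=1 (pos 7, char 'a'): match length 0
  offset=2 (pos 6, char 'f'): match length 0
  offset=3 (pos 5, char 'f'): match length 0
  offset=4 (pos 4, char 'a'): match length 0
  offset=5 (pos 3, char 'b'): match length 2
  offset=6 (pos 2, char 'a'): match length 0
  offset=7 (pos 1, char 'f'): match length 0
  offset=8 (pos 0, char 'b'): match length 1
Longest match has length 2 at offset 5.
next_char = character at position 8 + 2 = 10 -> 'b'

Best match: offset=5, length=2 (matching 'ba' starting at position 3)
LZ77 triple: (5, 2, 'b')


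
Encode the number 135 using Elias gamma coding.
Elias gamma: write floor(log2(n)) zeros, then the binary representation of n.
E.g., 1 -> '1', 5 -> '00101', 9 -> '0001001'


num_bits = floor(log2(135)) + 1 = 8
leading_zeros = num_bits - 1 = 7
binary(135) = 10000111

Elias gamma(135) = '0000000' + '10000111' = 000000010000111 (15 bits)


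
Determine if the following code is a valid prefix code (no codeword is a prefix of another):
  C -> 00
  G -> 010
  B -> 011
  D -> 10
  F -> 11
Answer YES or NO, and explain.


Checking each pair (does one codeword prefix another?):
  C='00' vs G='010': no prefix
  C='00' vs B='011': no prefix
  C='00' vs D='10': no prefix
  C='00' vs F='11': no prefix
  G='010' vs C='00': no prefix
  G='010' vs B='011': no prefix
  G='010' vs D='10': no prefix
  G='010' vs F='11': no prefix
  B='011' vs C='00': no prefix
  B='011' vs G='010': no prefix
  B='011' vs D='10': no prefix
  B='011' vs F='11': no prefix
  D='10' vs C='00': no prefix
  D='10' vs G='010': no prefix
  D='10' vs B='011': no prefix
  D='10' vs F='11': no prefix
  F='11' vs C='00': no prefix
  F='11' vs G='010': no prefix
  F='11' vs B='011': no prefix
  F='11' vs D='10': no prefix
No violation found over all pairs.

YES -- this is a valid prefix code. No codeword is a prefix of any other codeword.


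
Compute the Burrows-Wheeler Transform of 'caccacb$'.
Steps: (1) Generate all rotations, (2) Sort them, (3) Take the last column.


Rotations (sorted):
  0: $caccacb -> last char: b
  1: acb$cacc -> last char: c
  2: accacb$c -> last char: c
  3: b$caccac -> last char: c
  4: cacb$cac -> last char: c
  5: caccacb$ -> last char: $
  6: cb$cacca -> last char: a
  7: ccacb$ca -> last char: a


BWT = bcccc$aa


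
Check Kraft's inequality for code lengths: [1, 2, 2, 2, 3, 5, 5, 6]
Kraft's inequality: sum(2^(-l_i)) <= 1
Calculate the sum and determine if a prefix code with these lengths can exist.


Sum = 2^(-1) + 2^(-2) + 2^(-2) + 2^(-2) + 2^(-3) + 2^(-5) + 2^(-5) + 2^(-6)
    = 0.5 + 0.25 + 0.25 + 0.25 + 0.125 + 0.03125 + 0.03125 + 0.015625
    = 93/64 = 1.453125
Since 1.453125 > 1, Kraft's inequality is NOT satisfied.
A prefix code with these lengths CANNOT exist.

Kraft sum = 1.453125. Not satisfied.


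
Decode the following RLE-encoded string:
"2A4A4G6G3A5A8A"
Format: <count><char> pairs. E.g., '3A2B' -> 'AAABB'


Expanding each <count><char> pair:
  2A -> 'AA'
  4A -> 'AAAA'
  4G -> 'GGGG'
  6G -> 'GGGGGG'
  3A -> 'AAA'
  5A -> 'AAAAA'
  8A -> 'AAAAAAAA'

Decoded = AAAAAAGGGGGGGGGGAAAAAAAAAAAAAAAA


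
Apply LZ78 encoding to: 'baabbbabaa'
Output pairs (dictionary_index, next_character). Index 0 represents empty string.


LZ78 encoding steps:
Dictionary: {0: ''}
Step 1: w='' (idx 0), next='b' -> output (0, 'b'), add 'b' as idx 1
Step 2: w='' (idx 0), next='a' -> output (0, 'a'), add 'a' as idx 2
Step 3: w='a' (idx 2), next='b' -> output (2, 'b'), add 'ab' as idx 3
Step 4: w='b' (idx 1), next='b' -> output (1, 'b'), add 'bb' as idx 4
Step 5: w='ab' (idx 3), next='a' -> output (3, 'a'), add 'aba' as idx 5
Step 6: w='a' (idx 2), end of input -> output (2, '')


Encoded: [(0, 'b'), (0, 'a'), (2, 'b'), (1, 'b'), (3, 'a'), (2, '')]


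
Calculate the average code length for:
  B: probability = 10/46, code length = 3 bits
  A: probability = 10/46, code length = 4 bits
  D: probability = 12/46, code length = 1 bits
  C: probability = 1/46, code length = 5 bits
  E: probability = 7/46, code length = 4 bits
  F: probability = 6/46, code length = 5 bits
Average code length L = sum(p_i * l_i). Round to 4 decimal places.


Weighted contributions p_i * l_i:
  B: (10/46) * 3 = 30/46
  A: (10/46) * 4 = 40/46
  D: (12/46) * 1 = 12/46
  C: (1/46) * 5 = 5/46
  E: (7/46) * 4 = 28/46
  F: (6/46) * 5 = 30/46
Sum = (30 + 40 + 12 + 5 + 28 + 30)/46 = 145/46

L = 145/46 = 3.1522 bits/symbol


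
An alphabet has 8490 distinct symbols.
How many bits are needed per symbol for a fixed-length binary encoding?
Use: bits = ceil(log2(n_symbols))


log2(8490) = 13.0515
Bracket: 2^13 = 8192 < 8490 <= 2^14 = 16384
So ceil(log2(8490)) = 14

bits = ceil(log2(8490)) = ceil(13.0515) = 14 bits


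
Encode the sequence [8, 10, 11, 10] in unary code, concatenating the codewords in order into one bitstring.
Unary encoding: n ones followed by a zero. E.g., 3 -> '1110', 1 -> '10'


Encode each number as n ones followed by a terminating 0:
  8 -> 111111110 (9 bits)
  10 -> 11111111110 (11 bits)
  11 -> 111111111110 (12 bits)
  10 -> 11111111110 (11 bits)
Total length = 9 + 11 + 12 + 11 = 43 bits.

Unary([8, 10, 11, 10]) = 1111111101111111111011111111111011111111110 (43 bits)


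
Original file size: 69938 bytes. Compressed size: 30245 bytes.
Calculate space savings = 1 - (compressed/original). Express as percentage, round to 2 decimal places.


ratio = compressed/original = 30245/69938 = 0.432454
savings = 1 - ratio = 1 - 0.432454 = 0.567546
as a percentage: 0.567546 * 100 = 56.75%

Space savings = 1 - 30245/69938 = 56.75%


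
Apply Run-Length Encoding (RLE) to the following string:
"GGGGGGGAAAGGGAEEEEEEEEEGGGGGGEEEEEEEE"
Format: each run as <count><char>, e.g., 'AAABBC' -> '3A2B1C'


Scanning runs left to right:
  i=0: run of 'G' x 7 -> '7G'
  i=7: run of 'A' x 3 -> '3A'
  i=10: run of 'G' x 3 -> '3G'
  i=13: run of 'A' x 1 -> '1A'
  i=14: run of 'E' x 9 -> '9E'
  i=23: run of 'G' x 6 -> '6G'
  i=29: run of 'E' x 8 -> '8E'

RLE = 7G3A3G1A9E6G8E


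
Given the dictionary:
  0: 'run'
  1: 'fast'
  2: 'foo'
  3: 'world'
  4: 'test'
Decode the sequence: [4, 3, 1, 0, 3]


Look up each index in the dictionary:
  4 -> 'test'
  3 -> 'world'
  1 -> 'fast'
  0 -> 'run'
  3 -> 'world'

Decoded: "test world fast run world"


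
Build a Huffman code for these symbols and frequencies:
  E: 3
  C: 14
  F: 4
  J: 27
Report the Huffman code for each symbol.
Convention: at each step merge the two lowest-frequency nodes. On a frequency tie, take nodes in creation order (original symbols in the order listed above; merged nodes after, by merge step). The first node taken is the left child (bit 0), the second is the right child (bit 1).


Huffman tree construction:
Step 1: Merge E(3) + F(4) = 7
Step 2: Merge (E+F)(7) + C(14) = 21
Step 3: Merge ((E+F)+C)(21) + J(27) = 48
Read each symbol's code off the tree from the root (left child = 0, right child = 1).

Codes:
  E: 000 (length 3)
  C: 01 (length 2)
  F: 001 (length 3)
  J: 1 (length 1)
Average code length: 76/48 = 1.5833 bits/symbol


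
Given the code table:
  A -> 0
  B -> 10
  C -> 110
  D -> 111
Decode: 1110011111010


Decoding:
111 -> D
0 -> A
0 -> A
111 -> D
110 -> C
10 -> B


Result: DAADCB


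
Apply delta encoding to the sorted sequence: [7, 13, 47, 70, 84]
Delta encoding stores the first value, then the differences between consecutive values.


First value: 7
Deltas:
  13 - 7 = 6
  47 - 13 = 34
  70 - 47 = 23
  84 - 70 = 14


Delta encoded: [7, 6, 34, 23, 14]


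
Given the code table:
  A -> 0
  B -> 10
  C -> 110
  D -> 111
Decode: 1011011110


Decoding:
10 -> B
110 -> C
111 -> D
10 -> B


Result: BCDB


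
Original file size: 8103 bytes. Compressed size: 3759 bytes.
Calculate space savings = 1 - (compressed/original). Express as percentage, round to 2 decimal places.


ratio = compressed/original = 3759/8103 = 0.463902
savings = 1 - ratio = 1 - 0.463902 = 0.536098
as a percentage: 0.536098 * 100 = 53.61%

Space savings = 1 - 3759/8103 = 53.61%


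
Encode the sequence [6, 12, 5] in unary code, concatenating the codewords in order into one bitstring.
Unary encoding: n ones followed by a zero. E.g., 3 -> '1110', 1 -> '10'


Encode each number as n ones followed by a terminating 0:
  6 -> 1111110 (7 bits)
  12 -> 1111111111110 (13 bits)
  5 -> 111110 (6 bits)
Total length = 7 + 13 + 6 = 26 bits.

Unary([6, 12, 5]) = 11111101111111111110111110 (26 bits)


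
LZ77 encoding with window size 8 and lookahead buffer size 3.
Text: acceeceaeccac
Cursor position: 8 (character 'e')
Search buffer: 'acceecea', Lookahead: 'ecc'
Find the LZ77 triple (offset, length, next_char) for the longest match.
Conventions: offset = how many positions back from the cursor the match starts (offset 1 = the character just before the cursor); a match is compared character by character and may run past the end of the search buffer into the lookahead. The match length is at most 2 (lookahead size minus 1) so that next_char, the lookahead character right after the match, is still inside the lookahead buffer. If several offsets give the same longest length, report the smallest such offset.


Try each offset into the search buffer:
  offset=1 (pos 7, char 'a'): match length 0
  offset=2 (pos 6, char 'e'): match length 1
  offset=3 (pos 5, char 'c'): match length 0
  offset=4 (pos 4, char 'e'): match length 2
  offset=5 (pos 3, char 'e'): match length 1
  offset=6 (pos 2, char 'c'): match length 0
  offset=7 (pos 1, char 'c'): match length 0
  offset=8 (pos 0, char 'a'): match length 0
Longest match has length 2 at offset 4.
next_char = character at position 8 + 2 = 10 -> 'c'

Best match: offset=4, length=2 (matching 'ec' starting at position 4)
LZ77 triple: (4, 2, 'c')


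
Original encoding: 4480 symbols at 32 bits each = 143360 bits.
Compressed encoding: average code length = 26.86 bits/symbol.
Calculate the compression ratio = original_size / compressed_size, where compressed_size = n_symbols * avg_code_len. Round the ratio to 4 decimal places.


original_size = n_symbols * orig_bits = 4480 * 32 = 143360 bits
compressed_size = n_symbols * avg_code_len = 4480 * 26.86 = 120332.8 bits
ratio = original_size / compressed_size = 143360 / 120332.8 = 1.1914

Compression ratio = 1.1914


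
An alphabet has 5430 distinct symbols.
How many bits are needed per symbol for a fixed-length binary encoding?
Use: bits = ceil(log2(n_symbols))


log2(5430) = 12.4067
Bracket: 2^12 = 4096 < 5430 <= 2^13 = 8192
So ceil(log2(5430)) = 13

bits = ceil(log2(5430)) = ceil(12.4067) = 13 bits


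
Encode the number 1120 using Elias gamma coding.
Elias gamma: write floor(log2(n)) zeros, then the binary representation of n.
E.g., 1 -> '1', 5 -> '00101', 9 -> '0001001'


num_bits = floor(log2(1120)) + 1 = 11
leading_zeros = num_bits - 1 = 10
binary(1120) = 10001100000

Elias gamma(1120) = '0000000000' + '10001100000' = 000000000010001100000 (21 bits)


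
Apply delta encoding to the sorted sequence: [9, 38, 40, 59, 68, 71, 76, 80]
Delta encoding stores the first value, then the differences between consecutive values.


First value: 9
Deltas:
  38 - 9 = 29
  40 - 38 = 2
  59 - 40 = 19
  68 - 59 = 9
  71 - 68 = 3
  76 - 71 = 5
  80 - 76 = 4


Delta encoded: [9, 29, 2, 19, 9, 3, 5, 4]


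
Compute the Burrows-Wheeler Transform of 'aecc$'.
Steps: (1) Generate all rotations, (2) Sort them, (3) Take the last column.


Rotations (sorted):
  0: $aecc -> last char: c
  1: aecc$ -> last char: $
  2: c$aec -> last char: c
  3: cc$ae -> last char: e
  4: ecc$a -> last char: a


BWT = c$cea


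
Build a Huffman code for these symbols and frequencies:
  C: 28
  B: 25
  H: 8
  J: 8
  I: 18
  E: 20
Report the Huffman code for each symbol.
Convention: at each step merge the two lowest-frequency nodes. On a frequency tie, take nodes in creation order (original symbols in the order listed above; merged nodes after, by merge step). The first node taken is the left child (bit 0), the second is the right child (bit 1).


Huffman tree construction:
Step 1: Merge H(8) + J(8) = 16
Step 2: Merge (H+J)(16) + I(18) = 34
Step 3: Merge E(20) + B(25) = 45
Step 4: Merge C(28) + ((H+J)+I)(34) = 62
Step 5: Merge (E+B)(45) + (C+((H+J)+I))(62) = 107
Read each symbol's code off the tree from the root (left child = 0, right child = 1).

Codes:
  C: 10 (length 2)
  B: 01 (length 2)
  H: 1100 (length 4)
  J: 1101 (length 4)
  I: 111 (length 3)
  E: 00 (length 2)
Average code length: 264/107 = 2.4673 bits/symbol


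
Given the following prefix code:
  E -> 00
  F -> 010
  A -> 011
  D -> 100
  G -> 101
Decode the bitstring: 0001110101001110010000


Decoding step by step:
Bits 00 -> E
Bits 011 -> A
Bits 101 -> G
Bits 010 -> F
Bits 011 -> A
Bits 100 -> D
Bits 100 -> D
Bits 00 -> E


Decoded message: EAGFADDE


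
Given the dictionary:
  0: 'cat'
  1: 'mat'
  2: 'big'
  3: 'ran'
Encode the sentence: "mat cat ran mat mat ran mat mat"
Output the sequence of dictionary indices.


Look up each word in the dictionary:
  'mat' -> 1
  'cat' -> 0
  'ran' -> 3
  'mat' -> 1
  'mat' -> 1
  'ran' -> 3
  'mat' -> 1
  'mat' -> 1

Encoded: [1, 0, 3, 1, 1, 3, 1, 1]


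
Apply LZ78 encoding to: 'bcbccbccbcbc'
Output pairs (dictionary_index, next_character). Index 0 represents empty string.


LZ78 encoding steps:
Dictionary: {0: ''}
Step 1: w='' (idx 0), next='b' -> output (0, 'b'), add 'b' as idx 1
Step 2: w='' (idx 0), next='c' -> output (0, 'c'), add 'c' as idx 2
Step 3: w='b' (idx 1), next='c' -> output (1, 'c'), add 'bc' as idx 3
Step 4: w='c' (idx 2), next='b' -> output (2, 'b'), add 'cb' as idx 4
Step 5: w='c' (idx 2), next='c' -> output (2, 'c'), add 'cc' as idx 5
Step 6: w='bc' (idx 3), next='b' -> output (3, 'b'), add 'bcb' as idx 6
Step 7: w='c' (idx 2), end of input -> output (2, '')


Encoded: [(0, 'b'), (0, 'c'), (1, 'c'), (2, 'b'), (2, 'c'), (3, 'b'), (2, '')]


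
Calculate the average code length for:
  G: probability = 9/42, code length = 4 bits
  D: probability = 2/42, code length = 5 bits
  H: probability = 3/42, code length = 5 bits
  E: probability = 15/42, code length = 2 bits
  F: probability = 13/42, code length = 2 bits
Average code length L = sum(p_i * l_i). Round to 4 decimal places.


Weighted contributions p_i * l_i:
  G: (9/42) * 4 = 36/42
  D: (2/42) * 5 = 10/42
  H: (3/42) * 5 = 15/42
  E: (15/42) * 2 = 30/42
  F: (13/42) * 2 = 26/42
Sum = (36 + 10 + 15 + 30 + 26)/42 = 117/42

L = 117/42 = 2.7857 bits/symbol


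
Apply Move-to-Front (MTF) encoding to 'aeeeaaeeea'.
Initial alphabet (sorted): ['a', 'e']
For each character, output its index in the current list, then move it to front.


MTF encoding:
'a': index 0 in ['a', 'e'] -> ['a', 'e']
'e': index 1 in ['a', 'e'] -> ['e', 'a']
'e': index 0 in ['e', 'a'] -> ['e', 'a']
'e': index 0 in ['e', 'a'] -> ['e', 'a']
'a': index 1 in ['e', 'a'] -> ['a', 'e']
'a': index 0 in ['a', 'e'] -> ['a', 'e']
'e': index 1 in ['a', 'e'] -> ['e', 'a']
'e': index 0 in ['e', 'a'] -> ['e', 'a']
'e': index 0 in ['e', 'a'] -> ['e', 'a']
'a': index 1 in ['e', 'a'] -> ['a', 'e']


Output: [0, 1, 0, 0, 1, 0, 1, 0, 0, 1]


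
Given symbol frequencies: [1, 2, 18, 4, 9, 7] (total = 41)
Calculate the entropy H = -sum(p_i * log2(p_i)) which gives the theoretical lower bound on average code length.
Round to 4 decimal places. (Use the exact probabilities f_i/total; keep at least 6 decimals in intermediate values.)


Per-symbol terms -p_i * log2(p_i) with p_i = f_i/41:
  p = 1/41 = 0.024390: log2(p) = -5.357552, -p*log2(p) = 0.130672
  p = 2/41 = 0.048780: log2(p) = -4.357552, -p*log2(p) = 0.212564
  p = 18/41 = 0.439024: log2(p) = -1.187627, -p*log2(p) = 0.521397
  p = 4/41 = 0.097561: log2(p) = -3.357552, -p*log2(p) = 0.327566
  p = 9/41 = 0.219512: log2(p) = -2.187627, -p*log2(p) = 0.480211
  p = 7/41 = 0.170732: log2(p) = -2.550197, -p*log2(p) = 0.435400
H = 0.130672 + 0.212564 + 0.521397 + 0.327566 + 0.480211 + 0.435400 = 2.107810

H = 2.1078 bits/symbol


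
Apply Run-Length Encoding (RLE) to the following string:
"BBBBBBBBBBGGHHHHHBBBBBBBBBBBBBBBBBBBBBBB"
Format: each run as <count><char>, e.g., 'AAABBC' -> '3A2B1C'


Scanning runs left to right:
  i=0: run of 'B' x 10 -> '10B'
  i=10: run of 'G' x 2 -> '2G'
  i=12: run of 'H' x 5 -> '5H'
  i=17: run of 'B' x 23 -> '23B'

RLE = 10B2G5H23B


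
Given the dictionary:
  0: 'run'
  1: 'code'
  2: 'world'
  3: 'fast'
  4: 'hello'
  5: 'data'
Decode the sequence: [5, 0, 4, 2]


Look up each index in the dictionary:
  5 -> 'data'
  0 -> 'run'
  4 -> 'hello'
  2 -> 'world'

Decoded: "data run hello world"


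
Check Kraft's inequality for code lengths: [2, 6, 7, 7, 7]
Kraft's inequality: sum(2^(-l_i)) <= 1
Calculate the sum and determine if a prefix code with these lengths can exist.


Sum = 2^(-2) + 2^(-6) + 2^(-7) + 2^(-7) + 2^(-7)
    = 0.25 + 0.015625 + 0.0078125 + 0.0078125 + 0.0078125
    = 37/128 = 0.2890625
Since 0.2890625 <= 1, Kraft's inequality IS satisfied.
A prefix code with these lengths CAN exist.

Kraft sum = 0.2890625. Satisfied.


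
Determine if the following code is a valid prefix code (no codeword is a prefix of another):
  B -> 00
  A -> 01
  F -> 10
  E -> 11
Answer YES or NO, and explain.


Checking each pair (does one codeword prefix another?):
  B='00' vs A='01': no prefix
  B='00' vs F='10': no prefix
  B='00' vs E='11': no prefix
  A='01' vs B='00': no prefix
  A='01' vs F='10': no prefix
  A='01' vs E='11': no prefix
  F='10' vs B='00': no prefix
  F='10' vs A='01': no prefix
  F='10' vs E='11': no prefix
  E='11' vs B='00': no prefix
  E='11' vs A='01': no prefix
  E='11' vs F='10': no prefix
No violation found over all pairs.

YES -- this is a valid prefix code. No codeword is a prefix of any other codeword.


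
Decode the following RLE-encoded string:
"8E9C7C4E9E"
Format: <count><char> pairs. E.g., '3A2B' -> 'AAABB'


Expanding each <count><char> pair:
  8E -> 'EEEEEEEE'
  9C -> 'CCCCCCCCC'
  7C -> 'CCCCCCC'
  4E -> 'EEEE'
  9E -> 'EEEEEEEEE'

Decoded = EEEEEEEECCCCCCCCCCCCCCCCEEEEEEEEEEEEE


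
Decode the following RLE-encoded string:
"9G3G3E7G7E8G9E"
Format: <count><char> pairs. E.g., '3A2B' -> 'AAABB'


Expanding each <count><char> pair:
  9G -> 'GGGGGGGGG'
  3G -> 'GGG'
  3E -> 'EEE'
  7G -> 'GGGGGGG'
  7E -> 'EEEEEEE'
  8G -> 'GGGGGGGG'
  9E -> 'EEEEEEEEE'

Decoded = GGGGGGGGGGGGEEEGGGGGGGEEEEEEEGGGGGGGGEEEEEEEEE


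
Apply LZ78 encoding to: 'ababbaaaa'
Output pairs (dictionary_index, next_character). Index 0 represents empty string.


LZ78 encoding steps:
Dictionary: {0: ''}
Step 1: w='' (idx 0), next='a' -> output (0, 'a'), add 'a' as idx 1
Step 2: w='' (idx 0), next='b' -> output (0, 'b'), add 'b' as idx 2
Step 3: w='a' (idx 1), next='b' -> output (1, 'b'), add 'ab' as idx 3
Step 4: w='b' (idx 2), next='a' -> output (2, 'a'), add 'ba' as idx 4
Step 5: w='a' (idx 1), next='a' -> output (1, 'a'), add 'aa' as idx 5
Step 6: w='a' (idx 1), end of input -> output (1, '')


Encoded: [(0, 'a'), (0, 'b'), (1, 'b'), (2, 'a'), (1, 'a'), (1, '')]


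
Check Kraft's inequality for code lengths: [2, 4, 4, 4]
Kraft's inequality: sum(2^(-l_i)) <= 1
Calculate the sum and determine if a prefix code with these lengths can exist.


Sum = 2^(-2) + 2^(-4) + 2^(-4) + 2^(-4)
    = 0.25 + 0.0625 + 0.0625 + 0.0625
    = 7/16 = 0.4375
Since 0.4375 <= 1, Kraft's inequality IS satisfied.
A prefix code with these lengths CAN exist.

Kraft sum = 0.4375. Satisfied.


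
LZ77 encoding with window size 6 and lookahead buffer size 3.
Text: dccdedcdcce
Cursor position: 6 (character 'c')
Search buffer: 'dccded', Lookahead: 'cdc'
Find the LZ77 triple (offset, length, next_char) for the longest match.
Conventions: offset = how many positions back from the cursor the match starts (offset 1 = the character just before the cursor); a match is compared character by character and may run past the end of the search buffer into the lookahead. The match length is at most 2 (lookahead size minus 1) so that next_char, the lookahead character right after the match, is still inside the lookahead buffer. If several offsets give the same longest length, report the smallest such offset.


Try each offset into the search buffer:
  offset=1 (pos 5, char 'd'): match length 0
  offset=2 (pos 4, char 'e'): match length 0
  offset=3 (pos 3, char 'd'): match length 0
  offset=4 (pos 2, char 'c'): match length 2
  offset=5 (pos 1, char 'c'): match length 1
  offset=6 (pos 0, char 'd'): match length 0
Longest match has length 2 at offset 4.
next_char = character at position 6 + 2 = 8 -> 'c'

Best match: offset=4, length=2 (matching 'cd' starting at position 2)
LZ77 triple: (4, 2, 'c')


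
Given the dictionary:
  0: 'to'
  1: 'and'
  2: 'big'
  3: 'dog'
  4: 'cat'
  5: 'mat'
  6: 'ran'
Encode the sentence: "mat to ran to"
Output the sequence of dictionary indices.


Look up each word in the dictionary:
  'mat' -> 5
  'to' -> 0
  'ran' -> 6
  'to' -> 0

Encoded: [5, 0, 6, 0]


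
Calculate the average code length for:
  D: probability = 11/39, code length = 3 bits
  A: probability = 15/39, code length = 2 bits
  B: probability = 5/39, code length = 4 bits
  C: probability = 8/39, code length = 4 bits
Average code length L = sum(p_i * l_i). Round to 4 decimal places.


Weighted contributions p_i * l_i:
  D: (11/39) * 3 = 33/39
  A: (15/39) * 2 = 30/39
  B: (5/39) * 4 = 20/39
  C: (8/39) * 4 = 32/39
Sum = (33 + 30 + 20 + 32)/39 = 115/39

L = 115/39 = 2.9487 bits/symbol


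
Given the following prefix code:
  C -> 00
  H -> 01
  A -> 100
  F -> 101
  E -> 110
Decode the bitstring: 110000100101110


Decoding step by step:
Bits 110 -> E
Bits 00 -> C
Bits 01 -> H
Bits 00 -> C
Bits 101 -> F
Bits 110 -> E


Decoded message: ECHCFE


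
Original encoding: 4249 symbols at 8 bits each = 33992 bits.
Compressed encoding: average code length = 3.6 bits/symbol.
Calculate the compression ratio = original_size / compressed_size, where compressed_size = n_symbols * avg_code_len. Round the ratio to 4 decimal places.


original_size = n_symbols * orig_bits = 4249 * 8 = 33992 bits
compressed_size = n_symbols * avg_code_len = 4249 * 3.6 = 15296.4 bits
ratio = original_size / compressed_size = 33992 / 15296.4 = 2.2222

Compression ratio = 2.2222


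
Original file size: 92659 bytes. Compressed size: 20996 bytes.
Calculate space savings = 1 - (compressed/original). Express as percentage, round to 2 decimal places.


ratio = compressed/original = 20996/92659 = 0.226594
savings = 1 - ratio = 1 - 0.226594 = 0.773406
as a percentage: 0.773406 * 100 = 77.34%

Space savings = 1 - 20996/92659 = 77.34%


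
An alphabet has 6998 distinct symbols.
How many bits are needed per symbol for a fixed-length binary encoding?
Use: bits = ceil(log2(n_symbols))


log2(6998) = 12.7727
Bracket: 2^12 = 4096 < 6998 <= 2^13 = 8192
So ceil(log2(6998)) = 13

bits = ceil(log2(6998)) = ceil(12.7727) = 13 bits


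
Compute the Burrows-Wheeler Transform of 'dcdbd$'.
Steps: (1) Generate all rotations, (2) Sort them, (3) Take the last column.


Rotations (sorted):
  0: $dcdbd -> last char: d
  1: bd$dcd -> last char: d
  2: cdbd$d -> last char: d
  3: d$dcdb -> last char: b
  4: dbd$dc -> last char: c
  5: dcdbd$ -> last char: $


BWT = dddbc$


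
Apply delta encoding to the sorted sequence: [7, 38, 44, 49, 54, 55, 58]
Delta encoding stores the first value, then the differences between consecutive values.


First value: 7
Deltas:
  38 - 7 = 31
  44 - 38 = 6
  49 - 44 = 5
  54 - 49 = 5
  55 - 54 = 1
  58 - 55 = 3


Delta encoded: [7, 31, 6, 5, 5, 1, 3]


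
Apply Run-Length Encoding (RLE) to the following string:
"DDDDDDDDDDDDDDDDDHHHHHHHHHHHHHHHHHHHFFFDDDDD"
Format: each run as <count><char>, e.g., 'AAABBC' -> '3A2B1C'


Scanning runs left to right:
  i=0: run of 'D' x 17 -> '17D'
  i=17: run of 'H' x 19 -> '19H'
  i=36: run of 'F' x 3 -> '3F'
  i=39: run of 'D' x 5 -> '5D'

RLE = 17D19H3F5D


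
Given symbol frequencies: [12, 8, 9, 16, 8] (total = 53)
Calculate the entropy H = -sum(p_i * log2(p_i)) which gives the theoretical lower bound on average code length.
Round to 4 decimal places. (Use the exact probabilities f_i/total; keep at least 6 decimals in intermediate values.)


Per-symbol terms -p_i * log2(p_i) with p_i = f_i/53:
  p = 12/53 = 0.226415: log2(p) = -2.142958, -p*log2(p) = 0.485198
  p = 8/53 = 0.150943: log2(p) = -2.727920, -p*log2(p) = 0.411762
  p = 9/53 = 0.169811: log2(p) = -2.557995, -p*log2(p) = 0.434377
  p = 16/53 = 0.301887: log2(p) = -1.727920, -p*log2(p) = 0.521636
  p = 8/53 = 0.150943: log2(p) = -2.727920, -p*log2(p) = 0.411762
H = 0.485198 + 0.411762 + 0.434377 + 0.521636 + 0.411762 = 2.264735

H = 2.2647 bits/symbol


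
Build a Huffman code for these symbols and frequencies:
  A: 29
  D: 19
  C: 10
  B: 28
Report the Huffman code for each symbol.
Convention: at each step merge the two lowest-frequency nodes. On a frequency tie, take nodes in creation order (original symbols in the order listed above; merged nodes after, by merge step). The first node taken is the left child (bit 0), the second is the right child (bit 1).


Huffman tree construction:
Step 1: Merge C(10) + D(19) = 29
Step 2: Merge B(28) + A(29) = 57
Step 3: Merge (C+D)(29) + (B+A)(57) = 86
Read each symbol's code off the tree from the root (left child = 0, right child = 1).

Codes:
  A: 11 (length 2)
  D: 01 (length 2)
  C: 00 (length 2)
  B: 10 (length 2)
Average code length: 172/86 = 2.0000 bits/symbol


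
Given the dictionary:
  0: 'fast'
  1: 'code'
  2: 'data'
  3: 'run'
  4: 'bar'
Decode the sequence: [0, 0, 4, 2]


Look up each index in the dictionary:
  0 -> 'fast'
  0 -> 'fast'
  4 -> 'bar'
  2 -> 'data'

Decoded: "fast fast bar data"


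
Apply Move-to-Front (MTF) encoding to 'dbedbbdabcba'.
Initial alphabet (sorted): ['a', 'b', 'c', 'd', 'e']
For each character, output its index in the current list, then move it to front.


MTF encoding:
'd': index 3 in ['a', 'b', 'c', 'd', 'e'] -> ['d', 'a', 'b', 'c', 'e']
'b': index 2 in ['d', 'a', 'b', 'c', 'e'] -> ['b', 'd', 'a', 'c', 'e']
'e': index 4 in ['b', 'd', 'a', 'c', 'e'] -> ['e', 'b', 'd', 'a', 'c']
'd': index 2 in ['e', 'b', 'd', 'a', 'c'] -> ['d', 'e', 'b', 'a', 'c']
'b': index 2 in ['d', 'e', 'b', 'a', 'c'] -> ['b', 'd', 'e', 'a', 'c']
'b': index 0 in ['b', 'd', 'e', 'a', 'c'] -> ['b', 'd', 'e', 'a', 'c']
'd': index 1 in ['b', 'd', 'e', 'a', 'c'] -> ['d', 'b', 'e', 'a', 'c']
'a': index 3 in ['d', 'b', 'e', 'a', 'c'] -> ['a', 'd', 'b', 'e', 'c']
'b': index 2 in ['a', 'd', 'b', 'e', 'c'] -> ['b', 'a', 'd', 'e', 'c']
'c': index 4 in ['b', 'a', 'd', 'e', 'c'] -> ['c', 'b', 'a', 'd', 'e']
'b': index 1 in ['c', 'b', 'a', 'd', 'e'] -> ['b', 'c', 'a', 'd', 'e']
'a': index 2 in ['b', 'c', 'a', 'd', 'e'] -> ['a', 'b', 'c', 'd', 'e']


Output: [3, 2, 4, 2, 2, 0, 1, 3, 2, 4, 1, 2]


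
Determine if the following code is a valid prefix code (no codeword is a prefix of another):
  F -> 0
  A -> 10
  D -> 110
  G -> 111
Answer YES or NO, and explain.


Checking each pair (does one codeword prefix another?):
  F='0' vs A='10': no prefix
  F='0' vs D='110': no prefix
  F='0' vs G='111': no prefix
  A='10' vs F='0': no prefix
  A='10' vs D='110': no prefix
  A='10' vs G='111': no prefix
  D='110' vs F='0': no prefix
  D='110' vs A='10': no prefix
  D='110' vs G='111': no prefix
  G='111' vs F='0': no prefix
  G='111' vs A='10': no prefix
  G='111' vs D='110': no prefix
No violation found over all pairs.

YES -- this is a valid prefix code. No codeword is a prefix of any other codeword.


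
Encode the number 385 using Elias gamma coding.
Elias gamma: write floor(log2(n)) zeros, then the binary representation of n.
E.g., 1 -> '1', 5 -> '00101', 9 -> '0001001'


num_bits = floor(log2(385)) + 1 = 9
leading_zeros = num_bits - 1 = 8
binary(385) = 110000001

Elias gamma(385) = '00000000' + '110000001' = 00000000110000001 (17 bits)
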